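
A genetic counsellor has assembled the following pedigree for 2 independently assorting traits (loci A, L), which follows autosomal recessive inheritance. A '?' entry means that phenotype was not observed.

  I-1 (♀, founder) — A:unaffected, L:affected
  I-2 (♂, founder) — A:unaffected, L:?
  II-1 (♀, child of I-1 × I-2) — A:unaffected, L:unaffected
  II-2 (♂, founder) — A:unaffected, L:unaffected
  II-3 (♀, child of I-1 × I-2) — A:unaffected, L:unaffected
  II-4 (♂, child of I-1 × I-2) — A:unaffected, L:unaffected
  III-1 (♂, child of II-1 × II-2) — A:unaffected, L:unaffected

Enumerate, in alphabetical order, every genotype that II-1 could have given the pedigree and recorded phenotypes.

A/I-1 un ·: AA|Aa
A/I-2 un ·: AA|Aa
A/II-1 un I-1×I-2: AA|Aa
A/II-2 un ·: AA|Aa
A/II-3 un I-1×I-2: AA|Aa
A/II-4 un I-1×I-2: AA|Aa
A/III-1 un II-1×II-2: AA|Aa
⇒ A over [I-1,I-2,II-1,II-2,II-3,II-4,III-1]: 87 consistent
L/I-1 aff ·: ll
L/I-2 ? ·: LL|Ll
L/II-1 un I-1×I-2: Ll
L/II-2 un ·: LL|Ll
L/II-3 un I-1×I-2: Ll
L/II-4 un I-1×I-2: Ll
L/III-1 un II-1×II-2: LL|Ll
⇒ L over [I-1,I-2,II-1,II-2,II-3,II-4,III-1]: 8 consistent

II-1 ∈ {AA Ll, Aa Ll}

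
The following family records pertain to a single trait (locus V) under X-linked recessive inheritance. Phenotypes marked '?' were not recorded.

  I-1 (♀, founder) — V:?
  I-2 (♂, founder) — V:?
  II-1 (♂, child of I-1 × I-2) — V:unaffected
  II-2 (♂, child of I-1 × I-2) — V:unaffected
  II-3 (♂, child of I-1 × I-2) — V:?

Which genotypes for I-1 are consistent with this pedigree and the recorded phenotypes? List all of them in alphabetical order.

V/I-1 ? ·: X^VX^V|X^VX^v
V/I-2 ? ·: X^VY|X^vY
V/II-1 un I-1×I-2: X^VY
V/II-2 un I-1×I-2: X^VY
V/II-3 ? I-1×I-2: X^VY|X^vY
⇒ V over [I-1,I-2,II-1,II-2,II-3]: 6 consistent

I-1 ∈ {X^VX^V, X^VX^v}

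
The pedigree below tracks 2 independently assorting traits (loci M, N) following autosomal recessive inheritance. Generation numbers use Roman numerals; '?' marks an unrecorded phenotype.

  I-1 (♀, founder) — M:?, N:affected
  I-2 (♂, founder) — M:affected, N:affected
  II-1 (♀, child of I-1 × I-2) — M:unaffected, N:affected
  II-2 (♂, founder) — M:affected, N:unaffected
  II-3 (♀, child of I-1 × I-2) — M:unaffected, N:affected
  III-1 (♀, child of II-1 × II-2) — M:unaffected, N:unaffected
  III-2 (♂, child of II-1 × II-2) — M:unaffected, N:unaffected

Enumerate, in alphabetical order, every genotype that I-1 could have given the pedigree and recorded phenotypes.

M/I-1 ? ·: MM|Mm
M/I-2 aff ·: mm
M/II-1 un I-1×I-2: Mm
M/II-2 aff ·: mm
M/II-3 un I-1×I-2: Mm
M/III-1 un II-1×II-2: Mm
M/III-2 un II-1×II-2: Mm
⇒ M over [I-1,I-2,II-1,II-2,II-3,III-1,III-2]: 2 consistent
N/I-1 aff ·: nn
N/I-2 aff ·: nn
N/II-1 aff I-1×I-2: nn
N/II-2 un ·: NN|Nn
N/II-3 aff I-1×I-2: nn
N/III-1 un II-1×II-2: Nn
N/III-2 un II-1×II-2: Nn
⇒ N over [I-1,I-2,II-1,II-2,II-3,III-1,III-2]: 2 consistent

I-1 ∈ {MM nn, Mm nn}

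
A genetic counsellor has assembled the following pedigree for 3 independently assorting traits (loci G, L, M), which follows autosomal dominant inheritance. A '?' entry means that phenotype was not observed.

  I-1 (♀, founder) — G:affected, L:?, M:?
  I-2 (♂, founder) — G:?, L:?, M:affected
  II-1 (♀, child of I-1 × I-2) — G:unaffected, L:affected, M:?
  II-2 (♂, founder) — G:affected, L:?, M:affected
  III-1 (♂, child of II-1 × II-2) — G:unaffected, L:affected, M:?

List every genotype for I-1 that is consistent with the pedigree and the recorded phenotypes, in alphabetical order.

I-1 ∈ {Gg LL MM, Gg LL Mm, Gg LL mm, Gg Ll MM, Gg Ll Mm, Gg Ll mm, Gg ll MM, Gg ll Mm, Gg ll mm}

G/I-1 aff ·: Gg
G/I-2 ? ·: gg|Gg
G/II-1 un I-1×I-2: gg
G/II-2 aff ·: Gg
G/III-1 un II-1×II-2: gg
⇒ G over [I-1,I-2,II-1,II-2,III-1]: 2 consistent
L/I-1 ? ·: ll|Ll|LL
L/I-2 ? ·: ll|Ll|LL
L/II-1 aff I-1×I-2: Ll|LL
L/II-2 ? ·: ll|Ll|LL
L/III-1 aff II-1×II-2: Ll|LL
⇒ L over [I-1,I-2,II-1,II-2,III-1]: 51 consistent
M/I-1 ? ·: mm|Mm|MM
M/I-2 aff ·: Mm|MM
M/II-1 ? I-1×I-2: mm|Mm|MM
M/II-2 aff ·: Mm|MM
M/III-1 ? II-1×II-2: mm|Mm|MM
⇒ M over [I-1,I-2,II-1,II-2,III-1]: 43 consistent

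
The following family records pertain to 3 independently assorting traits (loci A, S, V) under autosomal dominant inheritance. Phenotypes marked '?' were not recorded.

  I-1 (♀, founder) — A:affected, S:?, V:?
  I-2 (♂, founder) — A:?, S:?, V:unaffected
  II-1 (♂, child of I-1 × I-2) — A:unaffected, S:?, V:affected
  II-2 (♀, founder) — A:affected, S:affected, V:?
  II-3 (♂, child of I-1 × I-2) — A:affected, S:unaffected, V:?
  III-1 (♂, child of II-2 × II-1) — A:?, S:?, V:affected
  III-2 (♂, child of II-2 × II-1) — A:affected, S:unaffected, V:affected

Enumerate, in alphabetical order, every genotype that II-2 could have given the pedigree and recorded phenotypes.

A/I-1 aff ·: Aa
A/I-2 ? ·: aa|Aa
A/II-1 un I-1×I-2: aa
A/II-2 aff ·: Aa|AA
A/II-3 aff I-1×I-2: Aa|AA
A/III-1 ? II-2×II-1: aa|Aa
A/III-2 aff II-2×II-1: Aa
⇒ A over [I-1,I-2,II-1,II-2,II-3,III-1,III-2]: 9 consistent
S/I-1 ? ·: ss|Ss
S/I-2 ? ·: ss|Ss
S/II-1 ? I-1×I-2: ss|Ss
S/II-2 aff ·: Ss
S/II-3 un I-1×I-2: ss
S/III-1 ? II-2×II-1: ss|Ss|SS
S/III-2 un II-2×II-1: ss
⇒ S over [I-1,I-2,II-1,II-2,II-3,III-1,III-2]: 17 consistent
V/I-1 ? ·: Vv|VV
V/I-2 un ·: vv
V/II-1 aff I-1×I-2: Vv
V/II-2 ? ·: vv|Vv|VV
V/II-3 ? I-1×I-2: vv|Vv
V/III-1 aff II-2×II-1: Vv|VV
V/III-2 aff II-2×II-1: Vv|VV
⇒ V over [I-1,I-2,II-1,II-2,II-3,III-1,III-2]: 27 consistent

II-2 ∈ {AA Ss VV, AA Ss Vv, AA Ss vv, Aa Ss VV, Aa Ss Vv, Aa Ss vv}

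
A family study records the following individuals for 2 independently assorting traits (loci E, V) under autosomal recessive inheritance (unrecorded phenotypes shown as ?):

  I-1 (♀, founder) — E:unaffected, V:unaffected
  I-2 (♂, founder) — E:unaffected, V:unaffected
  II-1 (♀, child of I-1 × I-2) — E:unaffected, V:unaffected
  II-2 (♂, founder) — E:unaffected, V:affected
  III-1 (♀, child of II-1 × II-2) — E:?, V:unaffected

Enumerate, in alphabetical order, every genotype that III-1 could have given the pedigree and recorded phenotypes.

III-1 ∈ {EE Vv, Ee Vv, ee Vv}

E/I-1 un ·: EE|Ee
E/I-2 un ·: EE|Ee
E/II-1 un I-1×I-2: EE|Ee
E/II-2 un ·: EE|Ee
E/III-1 ? II-1×II-2: EE|Ee|ee
⇒ E over [I-1,I-2,II-1,II-2,III-1]: 27 consistent
V/I-1 un ·: VV|Vv
V/I-2 un ·: VV|Vv
V/II-1 un I-1×I-2: VV|Vv
V/II-2 aff ·: vv
V/III-1 un II-1×II-2: Vv
⇒ V over [I-1,I-2,II-1,II-2,III-1]: 7 consistent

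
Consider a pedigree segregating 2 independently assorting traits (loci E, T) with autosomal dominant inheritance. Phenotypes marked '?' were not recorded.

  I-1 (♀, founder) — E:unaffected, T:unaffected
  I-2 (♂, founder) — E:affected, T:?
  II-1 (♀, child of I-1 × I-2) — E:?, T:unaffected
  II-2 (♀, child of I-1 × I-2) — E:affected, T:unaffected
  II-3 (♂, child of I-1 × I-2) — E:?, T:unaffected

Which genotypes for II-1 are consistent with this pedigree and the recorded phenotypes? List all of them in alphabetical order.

E/I-1 un ·: ee
E/I-2 aff ·: Ee|EE
E/II-1 ? I-1×I-2: ee|Ee
E/II-2 aff I-1×I-2: Ee
E/II-3 ? I-1×I-2: ee|Ee
⇒ E over [I-1,I-2,II-1,II-2,II-3]: 5 consistent
T/I-1 un ·: tt
T/I-2 ? ·: tt|Tt
T/II-1 un I-1×I-2: tt
T/II-2 un I-1×I-2: tt
T/II-3 un I-1×I-2: tt
⇒ T over [I-1,I-2,II-1,II-2,II-3]: 2 consistent

II-1 ∈ {Ee tt, ee tt}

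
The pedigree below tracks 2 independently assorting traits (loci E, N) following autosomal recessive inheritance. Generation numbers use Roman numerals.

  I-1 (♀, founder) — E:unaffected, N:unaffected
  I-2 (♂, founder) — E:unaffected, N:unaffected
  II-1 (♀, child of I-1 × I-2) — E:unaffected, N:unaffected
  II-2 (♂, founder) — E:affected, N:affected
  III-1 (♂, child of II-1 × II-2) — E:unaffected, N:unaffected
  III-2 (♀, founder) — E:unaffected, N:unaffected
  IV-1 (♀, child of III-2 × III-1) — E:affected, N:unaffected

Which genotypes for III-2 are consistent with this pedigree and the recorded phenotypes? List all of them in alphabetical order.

III-2 ∈ {Ee NN, Ee Nn}

E/I-1 un ·: EE|Ee
E/I-2 un ·: EE|Ee
E/II-1 un I-1×I-2: EE|Ee
E/II-2 aff ·: ee
E/III-1 un II-1×II-2: Ee
E/III-2 un ·: Ee
E/IV-1 aff III-2×III-1: ee
⇒ E over [I-1,I-2,II-1,II-2,III-1,III-2,IV-1]: 7 consistent
N/I-1 un ·: NN|Nn
N/I-2 un ·: NN|Nn
N/II-1 un I-1×I-2: NN|Nn
N/II-2 aff ·: nn
N/III-1 un II-1×II-2: Nn
N/III-2 un ·: NN|Nn
N/IV-1 un III-2×III-1: NN|Nn
⇒ N over [I-1,I-2,II-1,II-2,III-1,III-2,IV-1]: 28 consistent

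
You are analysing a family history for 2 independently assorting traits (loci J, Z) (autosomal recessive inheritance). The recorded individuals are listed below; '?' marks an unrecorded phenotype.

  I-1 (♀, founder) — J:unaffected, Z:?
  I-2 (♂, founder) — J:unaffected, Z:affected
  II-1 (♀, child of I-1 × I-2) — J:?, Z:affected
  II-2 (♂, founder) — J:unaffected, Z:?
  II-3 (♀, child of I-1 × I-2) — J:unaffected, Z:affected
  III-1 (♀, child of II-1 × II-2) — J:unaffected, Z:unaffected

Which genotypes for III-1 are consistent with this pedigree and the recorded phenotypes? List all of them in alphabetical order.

III-1 ∈ {JJ Zz, Jj Zz}

J/I-1 un ·: JJ|Jj
J/I-2 un ·: JJ|Jj
J/II-1 ? I-1×I-2: JJ|Jj|jj
J/II-2 un ·: JJ|Jj
J/II-3 un I-1×I-2: JJ|Jj
J/III-1 un II-1×II-2: JJ|Jj
⇒ J over [I-1,I-2,II-1,II-2,II-3,III-1]: 49 consistent
Z/I-1 ? ·: Zz|zz
Z/I-2 aff ·: zz
Z/II-1 aff I-1×I-2: zz
Z/II-2 ? ·: ZZ|Zz
Z/II-3 aff I-1×I-2: zz
Z/III-1 un II-1×II-2: Zz
⇒ Z over [I-1,I-2,II-1,II-2,II-3,III-1]: 4 consistent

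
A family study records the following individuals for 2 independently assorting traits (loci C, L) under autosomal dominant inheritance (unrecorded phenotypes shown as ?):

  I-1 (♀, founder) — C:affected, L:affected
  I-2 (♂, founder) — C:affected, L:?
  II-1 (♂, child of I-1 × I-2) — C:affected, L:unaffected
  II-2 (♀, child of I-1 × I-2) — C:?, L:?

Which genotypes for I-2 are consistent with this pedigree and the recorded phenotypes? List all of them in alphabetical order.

I-2 ∈ {CC Ll, CC ll, Cc Ll, Cc ll}

C/I-1 aff ·: Cc|CC
C/I-2 aff ·: Cc|CC
C/II-1 aff I-1×I-2: Cc|CC
C/II-2 ? I-1×I-2: cc|Cc|CC
⇒ C over [I-1,I-2,II-1,II-2]: 15 consistent
L/I-1 aff ·: Ll
L/I-2 ? ·: ll|Ll
L/II-1 un I-1×I-2: ll
L/II-2 ? I-1×I-2: ll|Ll|LL
⇒ L over [I-1,I-2,II-1,II-2]: 5 consistent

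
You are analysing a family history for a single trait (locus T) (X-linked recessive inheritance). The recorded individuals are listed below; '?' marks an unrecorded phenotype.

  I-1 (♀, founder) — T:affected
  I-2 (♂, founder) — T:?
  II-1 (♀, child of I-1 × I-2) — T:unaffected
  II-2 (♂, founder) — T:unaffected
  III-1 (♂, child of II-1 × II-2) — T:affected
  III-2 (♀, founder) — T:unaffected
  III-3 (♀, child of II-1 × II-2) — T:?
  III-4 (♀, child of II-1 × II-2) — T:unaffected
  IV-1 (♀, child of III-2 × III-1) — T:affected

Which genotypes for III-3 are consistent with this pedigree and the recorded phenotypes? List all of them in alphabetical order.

III-3 ∈ {X^TX^T, X^TX^t}

T/I-1 aff ·: X^tX^t
T/I-2 ? ·: X^TY
T/II-1 un I-1×I-2: X^TX^t
T/II-2 un ·: X^TY
T/III-1 aff II-1×II-2: X^tY
T/III-2 un ·: X^TX^t
T/III-3 ? II-1×II-2: X^TX^T|X^TX^t
T/III-4 un II-1×II-2: X^TX^T|X^TX^t
T/IV-1 aff III-2×III-1: X^tX^t
⇒ T over [I-1,I-2,II-1,II-2,III-1,III-2,III-3,III-4,IV-1]: 4 consistent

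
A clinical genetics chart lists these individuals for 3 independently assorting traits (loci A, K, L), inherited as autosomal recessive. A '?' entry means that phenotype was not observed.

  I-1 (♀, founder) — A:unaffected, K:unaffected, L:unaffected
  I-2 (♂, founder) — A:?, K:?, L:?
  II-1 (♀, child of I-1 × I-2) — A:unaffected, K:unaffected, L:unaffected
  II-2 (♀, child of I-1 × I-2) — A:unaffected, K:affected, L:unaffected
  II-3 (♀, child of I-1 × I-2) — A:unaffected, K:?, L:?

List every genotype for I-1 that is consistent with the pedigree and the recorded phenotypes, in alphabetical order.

I-1 ∈ {AA Kk LL, AA Kk Ll, Aa Kk LL, Aa Kk Ll}

A/I-1 un ·: AA|Aa
A/I-2 ? ·: AA|Aa|aa
A/II-1 un I-1×I-2: AA|Aa
A/II-2 un I-1×I-2: AA|Aa
A/II-3 un I-1×I-2: AA|Aa
⇒ A over [I-1,I-2,II-1,II-2,II-3]: 27 consistent
K/I-1 un ·: Kk
K/I-2 ? ·: Kk|kk
K/II-1 un I-1×I-2: KK|Kk
K/II-2 aff I-1×I-2: kk
K/II-3 ? I-1×I-2: KK|Kk|kk
⇒ K over [I-1,I-2,II-1,II-2,II-3]: 8 consistent
L/I-1 un ·: LL|Ll
L/I-2 ? ·: LL|Ll|ll
L/II-1 un I-1×I-2: LL|Ll
L/II-2 un I-1×I-2: LL|Ll
L/II-3 ? I-1×I-2: LL|Ll|ll
⇒ L over [I-1,I-2,II-1,II-2,II-3]: 32 consistent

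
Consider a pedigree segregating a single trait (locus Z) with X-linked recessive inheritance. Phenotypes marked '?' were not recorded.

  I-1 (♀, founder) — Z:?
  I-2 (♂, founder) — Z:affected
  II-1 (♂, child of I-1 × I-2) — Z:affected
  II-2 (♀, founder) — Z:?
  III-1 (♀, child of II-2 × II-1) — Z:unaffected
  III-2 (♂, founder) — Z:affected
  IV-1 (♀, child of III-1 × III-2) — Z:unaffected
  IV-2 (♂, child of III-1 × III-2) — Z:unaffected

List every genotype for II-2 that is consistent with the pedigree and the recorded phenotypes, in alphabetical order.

Z/I-1 ? ·: X^ZX^z|X^zX^z
Z/I-2 aff ·: X^zY
Z/II-1 aff I-1×I-2: X^zY
Z/II-2 ? ·: X^ZX^Z|X^ZX^z
Z/III-1 un II-2×II-1: X^ZX^z
Z/III-2 aff ·: X^zY
Z/IV-1 un III-1×III-2: X^ZX^z
Z/IV-2 un III-1×III-2: X^ZY
⇒ Z over [I-1,I-2,II-1,II-2,III-1,III-2,IV-1,IV-2]: 4 consistent

II-2 ∈ {X^ZX^Z, X^ZX^z}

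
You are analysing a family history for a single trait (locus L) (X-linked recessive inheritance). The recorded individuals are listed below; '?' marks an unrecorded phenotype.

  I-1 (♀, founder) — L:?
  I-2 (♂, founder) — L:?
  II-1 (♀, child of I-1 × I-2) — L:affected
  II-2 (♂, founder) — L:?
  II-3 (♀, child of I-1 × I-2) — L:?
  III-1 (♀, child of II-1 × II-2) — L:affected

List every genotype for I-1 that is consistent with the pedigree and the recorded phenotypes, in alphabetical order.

I-1 ∈ {X^LX^l, X^lX^l}

L/I-1 ? ·: X^LX^l|X^lX^l
L/I-2 ? ·: X^lY
L/II-1 aff I-1×I-2: X^lX^l
L/II-2 ? ·: X^lY
L/II-3 ? I-1×I-2: X^LX^l|X^lX^l
L/III-1 aff II-1×II-2: X^lX^l
⇒ L over [I-1,I-2,II-1,II-2,II-3,III-1]: 3 consistent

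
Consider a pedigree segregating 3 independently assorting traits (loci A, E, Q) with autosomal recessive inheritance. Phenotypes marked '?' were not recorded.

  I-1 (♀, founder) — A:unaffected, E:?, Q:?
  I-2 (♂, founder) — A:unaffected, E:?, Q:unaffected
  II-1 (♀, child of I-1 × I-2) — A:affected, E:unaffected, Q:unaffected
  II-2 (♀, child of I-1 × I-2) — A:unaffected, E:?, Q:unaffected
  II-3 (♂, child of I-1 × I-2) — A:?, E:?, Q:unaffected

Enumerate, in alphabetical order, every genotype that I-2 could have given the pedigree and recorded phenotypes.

I-2 ∈ {Aa EE QQ, Aa EE Qq, Aa Ee QQ, Aa Ee Qq, Aa ee QQ, Aa ee Qq}

A/I-1 un ·: Aa
A/I-2 un ·: Aa
A/II-1 aff I-1×I-2: aa
A/II-2 un I-1×I-2: AA|Aa
A/II-3 ? I-1×I-2: AA|Aa|aa
⇒ A over [I-1,I-2,II-1,II-2,II-3]: 6 consistent
E/I-1 ? ·: EE|Ee|ee
E/I-2 ? ·: EE|Ee|ee
E/II-1 un I-1×I-2: EE|Ee
E/II-2 ? I-1×I-2: EE|Ee|ee
E/II-3 ? I-1×I-2: EE|Ee|ee
⇒ E over [I-1,I-2,II-1,II-2,II-3]: 45 consistent
Q/I-1 ? ·: QQ|Qq|qq
Q/I-2 un ·: QQ|Qq
Q/II-1 un I-1×I-2: QQ|Qq
Q/II-2 un I-1×I-2: QQ|Qq
Q/II-3 un I-1×I-2: QQ|Qq
⇒ Q over [I-1,I-2,II-1,II-2,II-3]: 27 consistent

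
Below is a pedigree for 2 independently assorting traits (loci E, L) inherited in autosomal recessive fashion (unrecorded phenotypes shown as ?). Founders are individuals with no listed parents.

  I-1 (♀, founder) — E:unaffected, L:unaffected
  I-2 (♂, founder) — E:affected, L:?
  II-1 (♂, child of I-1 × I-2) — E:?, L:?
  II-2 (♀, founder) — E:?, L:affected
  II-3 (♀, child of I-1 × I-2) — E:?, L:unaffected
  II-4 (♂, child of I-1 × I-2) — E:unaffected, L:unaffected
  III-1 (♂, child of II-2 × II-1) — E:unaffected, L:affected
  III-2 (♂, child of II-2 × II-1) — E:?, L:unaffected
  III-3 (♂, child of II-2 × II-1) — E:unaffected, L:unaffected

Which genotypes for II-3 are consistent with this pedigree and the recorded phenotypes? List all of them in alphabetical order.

E/I-1 un ·: EE|Ee
E/I-2 aff ·: ee
E/II-1 ? I-1×I-2: Ee|ee
E/II-2 ? ·: EE|Ee|ee
E/II-3 ? I-1×I-2: Ee|ee
E/II-4 un I-1×I-2: Ee
E/III-1 un II-2×II-1: EE|Ee
E/III-2 ? II-2×II-1: EE|Ee|ee
E/III-3 un II-2×II-1: EE|Ee
⇒ E over [I-1,I-2,II-1,II-2,II-3,II-4,III-1,III-2,III-3]: 72 consistent
L/I-1 un ·: LL|Ll
L/I-2 ? ·: LL|Ll|ll
L/II-1 ? I-1×I-2: Ll
L/II-2 aff ·: ll
L/II-3 un I-1×I-2: LL|Ll
L/II-4 un I-1×I-2: LL|Ll
L/III-1 aff II-2×II-1: ll
L/III-2 un II-2×II-1: Ll
L/III-3 un II-2×II-1: Ll
⇒ L over [I-1,I-2,II-1,II-2,II-3,II-4,III-1,III-2,III-3]: 14 consistent

II-3 ∈ {Ee LL, Ee Ll, ee LL, ee Ll}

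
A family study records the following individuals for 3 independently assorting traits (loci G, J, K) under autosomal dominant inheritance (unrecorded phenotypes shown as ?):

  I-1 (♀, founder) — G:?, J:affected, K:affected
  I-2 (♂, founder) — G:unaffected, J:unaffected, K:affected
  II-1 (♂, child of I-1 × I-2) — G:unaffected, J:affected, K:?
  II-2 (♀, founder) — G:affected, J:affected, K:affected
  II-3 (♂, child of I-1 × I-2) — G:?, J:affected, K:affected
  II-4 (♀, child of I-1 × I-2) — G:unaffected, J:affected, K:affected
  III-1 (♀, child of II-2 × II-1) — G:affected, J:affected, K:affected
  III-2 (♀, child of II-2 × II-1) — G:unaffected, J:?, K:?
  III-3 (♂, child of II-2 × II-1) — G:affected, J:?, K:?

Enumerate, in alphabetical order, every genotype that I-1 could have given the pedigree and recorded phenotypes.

I-1 ∈ {Gg JJ KK, Gg JJ Kk, Gg Jj KK, Gg Jj Kk, gg JJ KK, gg JJ Kk, gg Jj KK, gg Jj Kk}

G/I-1 ? ·: gg|Gg
G/I-2 un ·: gg
G/II-1 un I-1×I-2: gg
G/II-2 aff ·: Gg
G/II-3 ? I-1×I-2: gg|Gg
G/II-4 un I-1×I-2: gg
G/III-1 aff II-2×II-1: Gg
G/III-2 un II-2×II-1: gg
G/III-3 aff II-2×II-1: Gg
⇒ G over [I-1,I-2,II-1,II-2,II-3,II-4,III-1,III-2,III-3]: 3 consistent
J/I-1 aff ·: Jj|JJ
J/I-2 un ·: jj
J/II-1 aff I-1×I-2: Jj
J/II-2 aff ·: Jj|JJ
J/II-3 aff I-1×I-2: Jj
J/II-4 aff I-1×I-2: Jj
J/III-1 aff II-2×II-1: Jj|JJ
J/III-2 ? II-2×II-1: jj|Jj|JJ
J/III-3 ? II-2×II-1: jj|Jj|JJ
⇒ J over [I-1,I-2,II-1,II-2,II-3,II-4,III-1,III-2,III-3]: 52 consistent
K/I-1 aff ·: Kk|KK
K/I-2 aff ·: Kk|KK
K/II-1 ? I-1×I-2: kk|Kk|KK
K/II-2 aff ·: Kk|KK
K/II-3 aff I-1×I-2: Kk|KK
K/II-4 aff I-1×I-2: Kk|KK
K/III-1 aff II-2×II-1: Kk|KK
K/III-2 ? II-2×II-1: kk|Kk|KK
K/III-3 ? II-2×II-1: kk|Kk|KK
⇒ K over [I-1,I-2,II-1,II-2,II-3,II-4,III-1,III-2,III-3]: 449 consistent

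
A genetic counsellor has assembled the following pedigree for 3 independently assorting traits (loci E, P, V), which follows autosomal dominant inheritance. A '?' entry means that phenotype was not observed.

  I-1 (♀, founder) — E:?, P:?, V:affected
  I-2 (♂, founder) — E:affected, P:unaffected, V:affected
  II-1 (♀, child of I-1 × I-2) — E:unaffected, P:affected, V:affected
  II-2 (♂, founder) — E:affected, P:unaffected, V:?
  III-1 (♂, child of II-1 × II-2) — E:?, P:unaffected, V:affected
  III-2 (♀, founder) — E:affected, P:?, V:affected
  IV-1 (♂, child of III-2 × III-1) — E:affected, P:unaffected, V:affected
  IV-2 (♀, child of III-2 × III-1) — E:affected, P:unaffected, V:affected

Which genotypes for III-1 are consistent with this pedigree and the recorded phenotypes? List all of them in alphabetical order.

III-1 ∈ {Ee pp VV, Ee pp Vv, ee pp VV, ee pp Vv}

E/I-1 ? ·: ee|Ee
E/I-2 aff ·: Ee
E/II-1 un I-1×I-2: ee
E/II-2 aff ·: Ee|EE
E/III-1 ? II-1×II-2: ee|Ee
E/III-2 aff ·: Ee|EE
E/IV-1 aff III-2×III-1: Ee|EE
E/IV-2 aff III-2×III-1: Ee|EE
⇒ E over [I-1,I-2,II-1,II-2,III-1,III-2,IV-1,IV-2]: 36 consistent
P/I-1 ? ·: Pp|PP
P/I-2 un ·: pp
P/II-1 aff I-1×I-2: Pp
P/II-2 un ·: pp
P/III-1 un II-1×II-2: pp
P/III-2 ? ·: pp|Pp
P/IV-1 un III-2×III-1: pp
P/IV-2 un III-2×III-1: pp
⇒ P over [I-1,I-2,II-1,II-2,III-1,III-2,IV-1,IV-2]: 4 consistent
V/I-1 aff ·: Vv|VV
V/I-2 aff ·: Vv|VV
V/II-1 aff I-1×I-2: Vv|VV
V/II-2 ? ·: vv|Vv|VV
V/III-1 aff II-1×II-2: Vv|VV
V/III-2 aff ·: Vv|VV
V/IV-1 aff III-2×III-1: Vv|VV
V/IV-2 aff III-2×III-1: Vv|VV
⇒ V over [I-1,I-2,II-1,II-2,III-1,III-2,IV-1,IV-2]: 206 consistent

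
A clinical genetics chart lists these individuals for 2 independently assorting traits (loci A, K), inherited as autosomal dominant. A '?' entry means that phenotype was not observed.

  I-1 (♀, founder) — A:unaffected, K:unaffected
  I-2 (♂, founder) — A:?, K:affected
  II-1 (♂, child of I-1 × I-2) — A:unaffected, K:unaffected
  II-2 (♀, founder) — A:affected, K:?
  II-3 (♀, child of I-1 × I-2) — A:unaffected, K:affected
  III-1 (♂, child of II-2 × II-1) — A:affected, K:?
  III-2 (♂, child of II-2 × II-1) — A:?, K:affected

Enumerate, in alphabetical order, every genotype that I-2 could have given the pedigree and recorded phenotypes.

A/I-1 un ·: aa
A/I-2 ? ·: aa|Aa
A/II-1 un I-1×I-2: aa
A/II-2 aff ·: Aa|AA
A/II-3 un I-1×I-2: aa
A/III-1 aff II-2×II-1: Aa
A/III-2 ? II-2×II-1: aa|Aa
⇒ A over [I-1,I-2,II-1,II-2,II-3,III-1,III-2]: 6 consistent
K/I-1 un ·: kk
K/I-2 aff ·: Kk
K/II-1 un I-1×I-2: kk
K/II-2 ? ·: Kk|KK
K/II-3 aff I-1×I-2: Kk
K/III-1 ? II-2×II-1: kk|Kk
K/III-2 aff II-2×II-1: Kk
⇒ K over [I-1,I-2,II-1,II-2,II-3,III-1,III-2]: 3 consistent

I-2 ∈ {Aa Kk, aa Kk}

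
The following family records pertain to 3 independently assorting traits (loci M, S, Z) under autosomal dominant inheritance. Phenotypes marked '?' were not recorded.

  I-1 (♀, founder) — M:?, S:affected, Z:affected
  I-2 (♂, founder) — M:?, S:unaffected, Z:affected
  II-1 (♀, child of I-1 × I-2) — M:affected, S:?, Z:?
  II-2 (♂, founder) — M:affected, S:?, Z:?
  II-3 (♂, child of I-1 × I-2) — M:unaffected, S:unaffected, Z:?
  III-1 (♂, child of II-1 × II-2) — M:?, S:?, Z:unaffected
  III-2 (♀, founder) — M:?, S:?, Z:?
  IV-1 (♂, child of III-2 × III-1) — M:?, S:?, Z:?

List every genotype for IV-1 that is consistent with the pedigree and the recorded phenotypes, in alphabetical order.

M/I-1 ? ·: mm|Mm
M/I-2 ? ·: mm|Mm
M/II-1 aff I-1×I-2: Mm|MM
M/II-2 aff ·: Mm|MM
M/II-3 un I-1×I-2: mm
M/III-1 ? II-1×II-2: mm|Mm|MM
M/III-2 ? ·: mm|Mm|MM
M/IV-1 ? III-2×III-1: mm|Mm|MM
⇒ M over [I-1,I-2,II-1,II-2,II-3,III-1,III-2,IV-1]: 93 consistent
S/I-1 aff ·: Ss
S/I-2 un ·: ss
S/II-1 ? I-1×I-2: ss|Ss
S/II-2 ? ·: ss|Ss|SS
S/II-3 un I-1×I-2: ss
S/III-1 ? II-1×II-2: ss|Ss|SS
S/III-2 ? ·: ss|Ss|SS
S/IV-1 ? III-2×III-1: ss|Ss|SS
⇒ S over [I-1,I-2,II-1,II-2,II-3,III-1,III-2,IV-1]: 59 consistent
Z/I-1 aff ·: Zz|ZZ
Z/I-2 aff ·: Zz|ZZ
Z/II-1 ? I-1×I-2: zz|Zz
Z/II-2 ? ·: zz|Zz
Z/II-3 ? I-1×I-2: zz|Zz|ZZ
Z/III-1 un II-1×II-2: zz
Z/III-2 ? ·: zz|Zz|ZZ
Z/IV-1 ? III-2×III-1: zz|Zz
⇒ Z over [I-1,I-2,II-1,II-2,II-3,III-1,III-2,IV-1]: 80 consistent

IV-1 ∈ {MM SS Zz, MM SS zz, MM Ss Zz, MM Ss zz, MM ss Zz, MM ss zz, Mm SS Zz, Mm SS zz, Mm Ss Zz, Mm Ss zz, Mm ss Zz, Mm ss zz, mm SS Zz, mm SS zz, mm Ss Zz, mm Ss zz, mm ss Zz, mm ss zz}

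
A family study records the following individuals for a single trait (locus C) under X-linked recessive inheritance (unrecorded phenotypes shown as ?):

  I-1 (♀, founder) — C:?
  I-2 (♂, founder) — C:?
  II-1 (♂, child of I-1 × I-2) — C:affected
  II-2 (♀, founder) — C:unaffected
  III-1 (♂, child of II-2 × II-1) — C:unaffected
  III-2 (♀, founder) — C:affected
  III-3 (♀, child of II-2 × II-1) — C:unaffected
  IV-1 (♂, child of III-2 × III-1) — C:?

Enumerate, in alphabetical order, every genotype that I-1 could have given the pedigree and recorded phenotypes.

C/I-1 ? ·: X^CX^c|X^cX^c
C/I-2 ? ·: X^CY|X^cY
C/II-1 aff I-1×I-2: X^cY
C/II-2 un ·: X^CX^C|X^CX^c
C/III-1 un II-2×II-1: X^CY
C/III-2 aff ·: X^cX^c
C/III-3 un II-2×II-1: X^CX^c
C/IV-1 ? III-2×III-1: X^cY
⇒ C over [I-1,I-2,II-1,II-2,III-1,III-2,III-3,IV-1]: 8 consistent

I-1 ∈ {X^CX^c, X^cX^c}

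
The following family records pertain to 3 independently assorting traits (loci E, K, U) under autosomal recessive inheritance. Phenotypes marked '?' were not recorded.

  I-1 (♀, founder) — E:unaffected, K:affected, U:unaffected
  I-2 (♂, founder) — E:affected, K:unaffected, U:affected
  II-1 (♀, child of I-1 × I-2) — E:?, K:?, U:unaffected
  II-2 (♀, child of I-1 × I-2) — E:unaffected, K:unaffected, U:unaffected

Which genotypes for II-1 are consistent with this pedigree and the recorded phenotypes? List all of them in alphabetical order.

E/I-1 un ·: EE|Ee
E/I-2 aff ·: ee
E/II-1 ? I-1×I-2: Ee|ee
E/II-2 un I-1×I-2: Ee
⇒ E over [I-1,I-2,II-1,II-2]: 3 consistent
K/I-1 aff ·: kk
K/I-2 un ·: KK|Kk
K/II-1 ? I-1×I-2: Kk|kk
K/II-2 un I-1×I-2: Kk
⇒ K over [I-1,I-2,II-1,II-2]: 3 consistent
U/I-1 un ·: UU|Uu
U/I-2 aff ·: uu
U/II-1 un I-1×I-2: Uu
U/II-2 un I-1×I-2: Uu
⇒ U over [I-1,I-2,II-1,II-2]: 2 consistent

II-1 ∈ {Ee Kk Uu, Ee kk Uu, ee Kk Uu, ee kk Uu}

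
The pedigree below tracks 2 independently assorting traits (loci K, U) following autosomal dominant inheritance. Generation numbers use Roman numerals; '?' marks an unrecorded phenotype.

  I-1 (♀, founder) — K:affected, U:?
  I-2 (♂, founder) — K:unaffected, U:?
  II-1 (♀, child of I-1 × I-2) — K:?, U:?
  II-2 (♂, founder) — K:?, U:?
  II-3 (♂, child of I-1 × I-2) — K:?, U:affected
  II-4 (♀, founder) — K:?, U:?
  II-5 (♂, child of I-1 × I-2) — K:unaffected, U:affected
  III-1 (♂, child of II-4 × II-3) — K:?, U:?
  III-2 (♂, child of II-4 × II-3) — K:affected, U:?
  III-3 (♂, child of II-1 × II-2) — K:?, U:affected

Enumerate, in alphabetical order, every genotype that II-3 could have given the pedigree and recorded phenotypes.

K/I-1 aff ·: Kk
K/I-2 un ·: kk
K/II-1 ? I-1×I-2: kk|Kk
K/II-2 ? ·: kk|Kk|KK
K/II-3 ? I-1×I-2: kk|Kk
K/II-4 ? ·: kk|Kk|KK
K/II-5 un I-1×I-2: kk
K/III-1 ? II-4×II-3: kk|Kk|KK
K/III-2 aff II-4×II-3: Kk|KK
K/III-3 ? II-1×II-2: kk|Kk|KK
⇒ K over [I-1,I-2,II-1,II-2,II-3,II-4,II-5,III-1,III-2,III-3]: 165 consistent
U/I-1 ? ·: uu|Uu|UU
U/I-2 ? ·: uu|Uu|UU
U/II-1 ? I-1×I-2: uu|Uu|UU
U/II-2 ? ·: uu|Uu|UU
U/II-3 aff I-1×I-2: Uu|UU
U/II-4 ? ·: uu|Uu|UU
U/II-5 aff I-1×I-2: Uu|UU
U/III-1 ? II-4×II-3: uu|Uu|UU
U/III-2 ? II-4×II-3: uu|Uu|UU
U/III-3 aff II-1×II-2: Uu|UU
⇒ U over [I-1,I-2,II-1,II-2,II-3,II-4,II-5,III-1,III-2,III-3]: 1766 consistent

II-3 ∈ {Kk UU, Kk Uu, kk UU, kk Uu}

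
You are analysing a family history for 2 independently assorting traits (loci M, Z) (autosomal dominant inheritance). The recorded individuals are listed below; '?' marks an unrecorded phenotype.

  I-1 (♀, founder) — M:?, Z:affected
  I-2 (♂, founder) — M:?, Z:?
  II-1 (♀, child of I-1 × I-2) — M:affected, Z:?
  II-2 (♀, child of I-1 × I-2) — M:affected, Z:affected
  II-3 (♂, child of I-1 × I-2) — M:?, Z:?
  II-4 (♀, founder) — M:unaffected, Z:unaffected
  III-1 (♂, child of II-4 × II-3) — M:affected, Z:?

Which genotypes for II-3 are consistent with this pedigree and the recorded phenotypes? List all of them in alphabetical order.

M/I-1 ? ·: mm|Mm|MM
M/I-2 ? ·: mm|Mm|MM
M/II-1 aff I-1×I-2: Mm|MM
M/II-2 aff I-1×I-2: Mm|MM
M/II-3 ? I-1×I-2: Mm|MM
M/II-4 un ·: mm
M/III-1 aff II-4×II-3: Mm
⇒ M over [I-1,I-2,II-1,II-2,II-3,II-4,III-1]: 29 consistent
Z/I-1 aff ·: Zz|ZZ
Z/I-2 ? ·: zz|Zz|ZZ
Z/II-1 ? I-1×I-2: zz|Zz|ZZ
Z/II-2 aff I-1×I-2: Zz|ZZ
Z/II-3 ? I-1×I-2: zz|Zz|ZZ
Z/II-4 un ·: zz
Z/III-1 ? II-4×II-3: zz|Zz
⇒ Z over [I-1,I-2,II-1,II-2,II-3,II-4,III-1]: 57 consistent

II-3 ∈ {MM ZZ, MM Zz, MM zz, Mm ZZ, Mm Zz, Mm zz}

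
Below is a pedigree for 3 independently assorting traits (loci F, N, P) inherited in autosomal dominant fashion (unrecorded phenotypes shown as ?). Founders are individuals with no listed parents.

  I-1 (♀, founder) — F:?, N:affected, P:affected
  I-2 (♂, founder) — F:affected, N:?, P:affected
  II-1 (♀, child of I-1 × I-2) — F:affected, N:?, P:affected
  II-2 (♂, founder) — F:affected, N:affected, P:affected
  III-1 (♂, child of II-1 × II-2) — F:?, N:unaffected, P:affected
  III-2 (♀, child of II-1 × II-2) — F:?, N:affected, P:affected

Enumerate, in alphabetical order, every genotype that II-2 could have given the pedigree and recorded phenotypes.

II-2 ∈ {FF Nn PP, FF Nn Pp, Ff Nn PP, Ff Nn Pp}

F/I-1 ? ·: ff|Ff|FF
F/I-2 aff ·: Ff|FF
F/II-1 aff I-1×I-2: Ff|FF
F/II-2 aff ·: Ff|FF
F/III-1 ? II-1×II-2: ff|Ff|FF
F/III-2 ? II-1×II-2: ff|Ff|FF
⇒ F over [I-1,I-2,II-1,II-2,III-1,III-2]: 85 consistent
N/I-1 aff ·: Nn|NN
N/I-2 ? ·: nn|Nn|NN
N/II-1 ? I-1×I-2: nn|Nn
N/II-2 aff ·: Nn
N/III-1 un II-1×II-2: nn
N/III-2 aff II-1×II-2: Nn|NN
⇒ N over [I-1,I-2,II-1,II-2,III-1,III-2]: 12 consistent
P/I-1 aff ·: Pp|PP
P/I-2 aff ·: Pp|PP
P/II-1 aff I-1×I-2: Pp|PP
P/II-2 aff ·: Pp|PP
P/III-1 aff II-1×II-2: Pp|PP
P/III-2 aff II-1×II-2: Pp|PP
⇒ P over [I-1,I-2,II-1,II-2,III-1,III-2]: 44 consistent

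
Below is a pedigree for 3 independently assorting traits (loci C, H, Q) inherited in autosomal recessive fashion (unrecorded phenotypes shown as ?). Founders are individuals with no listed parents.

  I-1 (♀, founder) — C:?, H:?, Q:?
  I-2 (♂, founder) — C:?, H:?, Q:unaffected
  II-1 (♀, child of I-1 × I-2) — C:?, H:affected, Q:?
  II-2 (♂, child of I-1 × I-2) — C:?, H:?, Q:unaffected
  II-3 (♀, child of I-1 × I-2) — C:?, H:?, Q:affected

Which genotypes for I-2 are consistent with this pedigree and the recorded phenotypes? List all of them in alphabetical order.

C/I-1 ? ·: CC|Cc|cc
C/I-2 ? ·: CC|Cc|cc
C/II-1 ? I-1×I-2: CC|Cc|cc
C/II-2 ? I-1×I-2: CC|Cc|cc
C/II-3 ? I-1×I-2: CC|Cc|cc
⇒ C over [I-1,I-2,II-1,II-2,II-3]: 63 consistent
H/I-1 ? ·: Hh|hh
H/I-2 ? ·: Hh|hh
H/II-1 aff I-1×I-2: hh
H/II-2 ? I-1×I-2: HH|Hh|hh
H/II-3 ? I-1×I-2: HH|Hh|hh
⇒ H over [I-1,I-2,II-1,II-2,II-3]: 18 consistent
Q/I-1 ? ·: Qq|qq
Q/I-2 un ·: Qq
Q/II-1 ? I-1×I-2: QQ|Qq|qq
Q/II-2 un I-1×I-2: QQ|Qq
Q/II-3 aff I-1×I-2: qq
⇒ Q over [I-1,I-2,II-1,II-2,II-3]: 8 consistent

I-2 ∈ {CC Hh Qq, CC hh Qq, Cc Hh Qq, Cc hh Qq, cc Hh Qq, cc hh Qq}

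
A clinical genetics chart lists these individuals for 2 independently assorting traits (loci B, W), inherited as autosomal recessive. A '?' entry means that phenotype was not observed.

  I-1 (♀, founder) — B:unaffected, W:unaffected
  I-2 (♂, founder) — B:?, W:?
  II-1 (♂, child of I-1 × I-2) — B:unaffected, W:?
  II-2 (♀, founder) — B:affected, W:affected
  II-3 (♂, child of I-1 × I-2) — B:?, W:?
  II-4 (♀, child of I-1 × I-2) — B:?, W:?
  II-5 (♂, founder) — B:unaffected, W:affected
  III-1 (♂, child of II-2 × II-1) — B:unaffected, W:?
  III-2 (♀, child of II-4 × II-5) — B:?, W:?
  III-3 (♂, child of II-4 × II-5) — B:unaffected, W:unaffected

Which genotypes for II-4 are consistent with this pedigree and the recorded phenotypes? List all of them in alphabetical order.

II-4 ∈ {BB WW, BB Ww, Bb WW, Bb Ww, bb WW, bb Ww}

B/I-1 un ·: BB|Bb
B/I-2 ? ·: BB|Bb|bb
B/II-1 un I-1×I-2: BB|Bb
B/II-2 aff ·: bb
B/II-3 ? I-1×I-2: BB|Bb|bb
B/II-4 ? I-1×I-2: BB|Bb|bb
B/II-5 un ·: BB|Bb
B/III-1 un II-2×II-1: Bb
B/III-2 ? II-4×II-5: BB|Bb|bb
B/III-3 un II-4×II-5: BB|Bb
⇒ B over [I-1,I-2,II-1,II-2,II-3,II-4,II-5,III-1,III-2,III-3]: 269 consistent
W/I-1 un ·: WW|Ww
W/I-2 ? ·: WW|Ww|ww
W/II-1 ? I-1×I-2: WW|Ww|ww
W/II-2 aff ·: ww
W/II-3 ? I-1×I-2: WW|Ww|ww
W/II-4 ? I-1×I-2: WW|Ww
W/II-5 aff ·: ww
W/III-1 ? II-2×II-1: Ww|ww
W/III-2 ? II-4×II-5: Ww|ww
W/III-3 un II-4×II-5: Ww
⇒ W over [I-1,I-2,II-1,II-2,II-3,II-4,II-5,III-1,III-2,III-3]: 89 consistent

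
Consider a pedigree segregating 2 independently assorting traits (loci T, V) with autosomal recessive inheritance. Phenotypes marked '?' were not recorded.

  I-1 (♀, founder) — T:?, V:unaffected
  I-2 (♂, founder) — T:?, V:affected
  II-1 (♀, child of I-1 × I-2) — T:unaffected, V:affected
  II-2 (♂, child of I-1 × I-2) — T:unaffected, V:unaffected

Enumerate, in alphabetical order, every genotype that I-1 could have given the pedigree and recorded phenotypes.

I-1 ∈ {TT Vv, Tt Vv, tt Vv}

T/I-1 ? ·: TT|Tt|tt
T/I-2 ? ·: TT|Tt|tt
T/II-1 un I-1×I-2: TT|Tt
T/II-2 un I-1×I-2: TT|Tt
⇒ T over [I-1,I-2,II-1,II-2]: 17 consistent
V/I-1 un ·: Vv
V/I-2 aff ·: vv
V/II-1 aff I-1×I-2: vv
V/II-2 un I-1×I-2: Vv
⇒ V over [I-1,I-2,II-1,II-2]: 1 consistent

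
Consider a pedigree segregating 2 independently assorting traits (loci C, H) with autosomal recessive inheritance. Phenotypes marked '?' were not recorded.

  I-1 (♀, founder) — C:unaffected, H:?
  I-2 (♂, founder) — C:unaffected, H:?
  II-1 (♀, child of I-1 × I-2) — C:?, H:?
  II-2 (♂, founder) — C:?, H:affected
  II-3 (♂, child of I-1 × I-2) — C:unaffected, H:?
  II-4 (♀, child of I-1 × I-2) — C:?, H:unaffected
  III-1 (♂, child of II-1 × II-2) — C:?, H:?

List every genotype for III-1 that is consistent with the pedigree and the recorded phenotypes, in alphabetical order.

C/I-1 un ·: CC|Cc
C/I-2 un ·: CC|Cc
C/II-1 ? I-1×I-2: CC|Cc|cc
C/II-2 ? ·: CC|Cc|cc
C/II-3 un I-1×I-2: CC|Cc
C/II-4 ? I-1×I-2: CC|Cc|cc
C/III-1 ? II-1×II-2: CC|Cc|cc
⇒ C over [I-1,I-2,II-1,II-2,II-3,II-4,III-1]: 182 consistent
H/I-1 ? ·: HH|Hh|hh
H/I-2 ? ·: HH|Hh|hh
H/II-1 ? I-1×I-2: HH|Hh|hh
H/II-2 aff ·: hh
H/II-3 ? I-1×I-2: HH|Hh|hh
H/II-4 un I-1×I-2: HH|Hh
H/III-1 ? II-1×II-2: Hh|hh
⇒ H over [I-1,I-2,II-1,II-2,II-3,II-4,III-1]: 65 consistent

III-1 ∈ {CC Hh, CC hh, Cc Hh, Cc hh, cc Hh, cc hh}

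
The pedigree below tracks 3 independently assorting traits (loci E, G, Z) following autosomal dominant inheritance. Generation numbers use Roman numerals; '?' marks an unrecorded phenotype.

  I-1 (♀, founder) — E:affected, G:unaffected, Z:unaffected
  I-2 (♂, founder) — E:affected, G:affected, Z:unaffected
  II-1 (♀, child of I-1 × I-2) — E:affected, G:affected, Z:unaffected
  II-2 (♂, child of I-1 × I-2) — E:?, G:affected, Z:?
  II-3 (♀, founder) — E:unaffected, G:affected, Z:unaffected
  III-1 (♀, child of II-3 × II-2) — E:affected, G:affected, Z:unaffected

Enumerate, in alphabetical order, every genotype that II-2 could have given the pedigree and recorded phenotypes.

II-2 ∈ {EE Gg zz, Ee Gg zz}

E/I-1 aff ·: Ee|EE
E/I-2 aff ·: Ee|EE
E/II-1 aff I-1×I-2: Ee|EE
E/II-2 ? I-1×I-2: Ee|EE
E/II-3 un ·: ee
E/III-1 aff II-3×II-2: Ee
⇒ E over [I-1,I-2,II-1,II-2,II-3,III-1]: 13 consistent
G/I-1 un ·: gg
G/I-2 aff ·: Gg|GG
G/II-1 aff I-1×I-2: Gg
G/II-2 aff I-1×I-2: Gg
G/II-3 aff ·: Gg|GG
G/III-1 aff II-3×II-2: Gg|GG
⇒ G over [I-1,I-2,II-1,II-2,II-3,III-1]: 8 consistent
Z/I-1 un ·: zz
Z/I-2 un ·: zz
Z/II-1 un I-1×I-2: zz
Z/II-2 ? I-1×I-2: zz
Z/II-3 un ·: zz
Z/III-1 un II-3×II-2: zz
⇒ Z over [I-1,I-2,II-1,II-2,II-3,III-1]: 1 consistent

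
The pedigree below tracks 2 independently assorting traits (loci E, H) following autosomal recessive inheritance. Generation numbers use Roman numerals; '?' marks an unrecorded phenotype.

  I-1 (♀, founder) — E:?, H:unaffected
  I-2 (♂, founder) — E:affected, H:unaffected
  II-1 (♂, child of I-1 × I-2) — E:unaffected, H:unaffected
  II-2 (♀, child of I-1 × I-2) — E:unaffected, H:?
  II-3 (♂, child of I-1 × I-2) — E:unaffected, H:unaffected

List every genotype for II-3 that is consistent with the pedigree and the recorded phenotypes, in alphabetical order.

II-3 ∈ {Ee HH, Ee Hh}

E/I-1 ? ·: EE|Ee
E/I-2 aff ·: ee
E/II-1 un I-1×I-2: Ee
E/II-2 un I-1×I-2: Ee
E/II-3 un I-1×I-2: Ee
⇒ E over [I-1,I-2,II-1,II-2,II-3]: 2 consistent
H/I-1 un ·: HH|Hh
H/I-2 un ·: HH|Hh
H/II-1 un I-1×I-2: HH|Hh
H/II-2 ? I-1×I-2: HH|Hh|hh
H/II-3 un I-1×I-2: HH|Hh
⇒ H over [I-1,I-2,II-1,II-2,II-3]: 29 consistent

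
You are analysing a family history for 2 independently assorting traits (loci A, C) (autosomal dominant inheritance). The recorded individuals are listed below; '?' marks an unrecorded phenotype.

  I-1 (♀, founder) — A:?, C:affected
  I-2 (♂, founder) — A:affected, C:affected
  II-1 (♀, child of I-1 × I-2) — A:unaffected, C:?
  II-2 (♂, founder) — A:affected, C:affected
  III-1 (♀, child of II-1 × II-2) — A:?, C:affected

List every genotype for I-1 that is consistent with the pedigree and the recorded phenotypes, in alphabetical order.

I-1 ∈ {Aa CC, Aa Cc, aa CC, aa Cc}

A/I-1 ? ·: aa|Aa
A/I-2 aff ·: Aa
A/II-1 un I-1×I-2: aa
A/II-2 aff ·: Aa|AA
A/III-1 ? II-1×II-2: aa|Aa
⇒ A over [I-1,I-2,II-1,II-2,III-1]: 6 consistent
C/I-1 aff ·: Cc|CC
C/I-2 aff ·: Cc|CC
C/II-1 ? I-1×I-2: cc|Cc|CC
C/II-2 aff ·: Cc|CC
C/III-1 aff II-1×II-2: Cc|CC
⇒ C over [I-1,I-2,II-1,II-2,III-1]: 26 consistent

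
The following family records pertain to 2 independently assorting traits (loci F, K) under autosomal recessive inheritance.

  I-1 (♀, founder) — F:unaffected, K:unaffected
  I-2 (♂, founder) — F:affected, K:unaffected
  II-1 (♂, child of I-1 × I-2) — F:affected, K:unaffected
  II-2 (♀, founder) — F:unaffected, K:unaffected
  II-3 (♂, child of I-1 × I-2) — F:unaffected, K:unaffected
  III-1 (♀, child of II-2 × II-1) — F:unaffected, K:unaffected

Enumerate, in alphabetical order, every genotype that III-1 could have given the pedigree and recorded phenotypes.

F/I-1 un ·: Ff
F/I-2 aff ·: ff
F/II-1 aff I-1×I-2: ff
F/II-2 un ·: FF|Ff
F/II-3 un I-1×I-2: Ff
F/III-1 un II-2×II-1: Ff
⇒ F over [I-1,I-2,II-1,II-2,II-3,III-1]: 2 consistent
K/I-1 un ·: KK|Kk
K/I-2 un ·: KK|Kk
K/II-1 un I-1×I-2: KK|Kk
K/II-2 un ·: KK|Kk
K/II-3 un I-1×I-2: KK|Kk
K/III-1 un II-2×II-1: KK|Kk
⇒ K over [I-1,I-2,II-1,II-2,II-3,III-1]: 45 consistent

III-1 ∈ {Ff KK, Ff Kk}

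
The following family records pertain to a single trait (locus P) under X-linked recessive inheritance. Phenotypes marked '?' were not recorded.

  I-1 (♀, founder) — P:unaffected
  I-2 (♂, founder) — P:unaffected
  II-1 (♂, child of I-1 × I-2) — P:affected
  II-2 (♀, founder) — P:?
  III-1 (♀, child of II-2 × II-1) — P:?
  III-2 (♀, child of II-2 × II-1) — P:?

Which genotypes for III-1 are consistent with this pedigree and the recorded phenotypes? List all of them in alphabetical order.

P/I-1 un ·: X^PX^p
P/I-2 un ·: X^PY
P/II-1 aff I-1×I-2: X^pY
P/II-2 ? ·: X^PX^P|X^PX^p|X^pX^p
P/III-1 ? II-2×II-1: X^PX^p|X^pX^p
P/III-2 ? II-2×II-1: X^PX^p|X^pX^p
⇒ P over [I-1,I-2,II-1,II-2,III-1,III-2]: 6 consistent

III-1 ∈ {X^PX^p, X^pX^p}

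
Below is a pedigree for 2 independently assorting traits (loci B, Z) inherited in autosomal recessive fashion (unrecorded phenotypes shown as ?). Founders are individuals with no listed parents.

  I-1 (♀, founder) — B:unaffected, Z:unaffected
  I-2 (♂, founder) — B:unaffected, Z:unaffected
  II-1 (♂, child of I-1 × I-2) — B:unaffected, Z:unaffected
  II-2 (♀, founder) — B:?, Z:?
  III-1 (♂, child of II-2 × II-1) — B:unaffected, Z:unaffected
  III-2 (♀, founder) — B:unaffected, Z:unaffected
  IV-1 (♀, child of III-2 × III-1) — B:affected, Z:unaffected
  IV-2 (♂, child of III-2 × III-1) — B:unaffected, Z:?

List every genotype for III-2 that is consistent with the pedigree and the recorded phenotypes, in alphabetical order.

B/I-1 un ·: BB|Bb
B/I-2 un ·: BB|Bb
B/II-1 un I-1×I-2: BB|Bb
B/II-2 ? ·: BB|Bb|bb
B/III-1 un II-2×II-1: Bb
B/III-2 un ·: Bb
B/IV-1 aff III-2×III-1: bb
B/IV-2 un III-2×III-1: BB|Bb
⇒ B over [I-1,I-2,II-1,II-2,III-1,III-2,IV-1,IV-2]: 34 consistent
Z/I-1 un ·: ZZ|Zz
Z/I-2 un ·: ZZ|Zz
Z/II-1 un I-1×I-2: ZZ|Zz
Z/II-2 ? ·: ZZ|Zz|zz
Z/III-1 un II-2×II-1: ZZ|Zz
Z/III-2 un ·: ZZ|Zz
Z/IV-1 un III-2×III-1: ZZ|Zz
Z/IV-2 ? III-2×III-1: ZZ|Zz|zz
⇒ Z over [I-1,I-2,II-1,II-2,III-1,III-2,IV-1,IV-2]: 240 consistent

III-2 ∈ {Bb ZZ, Bb Zz}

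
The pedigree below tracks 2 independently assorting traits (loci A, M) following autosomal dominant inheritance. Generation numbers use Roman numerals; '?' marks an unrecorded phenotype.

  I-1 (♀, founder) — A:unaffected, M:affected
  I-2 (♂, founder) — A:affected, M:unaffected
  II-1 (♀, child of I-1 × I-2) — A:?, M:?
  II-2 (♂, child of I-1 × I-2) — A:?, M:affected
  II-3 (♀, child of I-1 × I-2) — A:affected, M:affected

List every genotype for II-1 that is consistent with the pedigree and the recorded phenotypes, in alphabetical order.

II-1 ∈ {Aa Mm, Aa mm, aa Mm, aa mm}

A/I-1 un ·: aa
A/I-2 aff ·: Aa|AA
A/II-1 ? I-1×I-2: aa|Aa
A/II-2 ? I-1×I-2: aa|Aa
A/II-3 aff I-1×I-2: Aa
⇒ A over [I-1,I-2,II-1,II-2,II-3]: 5 consistent
M/I-1 aff ·: Mm|MM
M/I-2 un ·: mm
M/II-1 ? I-1×I-2: mm|Mm
M/II-2 aff I-1×I-2: Mm
M/II-3 aff I-1×I-2: Mm
⇒ M over [I-1,I-2,II-1,II-2,II-3]: 3 consistent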